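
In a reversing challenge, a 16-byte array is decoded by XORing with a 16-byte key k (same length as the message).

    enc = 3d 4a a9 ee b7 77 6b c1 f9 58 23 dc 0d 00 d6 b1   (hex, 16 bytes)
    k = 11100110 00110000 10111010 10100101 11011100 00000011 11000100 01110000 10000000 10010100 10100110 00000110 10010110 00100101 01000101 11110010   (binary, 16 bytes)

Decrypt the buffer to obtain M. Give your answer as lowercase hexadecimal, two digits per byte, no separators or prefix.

db7a134b6b74afb179cc85da9b259343

3d ⊕ e6 = db
4a ⊕ 30 = 7a
a9 ⊕ ba = 13
ee ⊕ a5 = 4b
b7 ⊕ dc = 6b
77 ⊕ 03 = 74
6b ⊕ c4 = af
c1 ⊕ 70 = b1
f9 ⊕ 80 = 79
58 ⊕ 94 = cc
23 ⊕ a6 = 85
dc ⊕ 06 = da
0d ⊕ 96 = 9b
00 ⊕ 25 = 25
d6 ⊕ 45 = 93
b1 ⊕ f2 = 43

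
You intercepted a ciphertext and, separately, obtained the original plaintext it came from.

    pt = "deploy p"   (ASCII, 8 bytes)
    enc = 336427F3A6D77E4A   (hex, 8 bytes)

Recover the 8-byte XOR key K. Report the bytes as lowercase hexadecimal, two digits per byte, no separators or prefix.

Since enc = pt ⊕ K, XORing both sides with pt gives K = pt ⊕ enc.
64 ⊕ 33 = 57
65 ⊕ 64 = 01
70 ⊕ 27 = 57
6c ⊕ f3 = 9f
6f ⊕ a6 = c9
79 ⊕ d7 = ae
20 ⊕ 7e = 5e
70 ⊕ 4a = 3a

5701579fc9ae5e3a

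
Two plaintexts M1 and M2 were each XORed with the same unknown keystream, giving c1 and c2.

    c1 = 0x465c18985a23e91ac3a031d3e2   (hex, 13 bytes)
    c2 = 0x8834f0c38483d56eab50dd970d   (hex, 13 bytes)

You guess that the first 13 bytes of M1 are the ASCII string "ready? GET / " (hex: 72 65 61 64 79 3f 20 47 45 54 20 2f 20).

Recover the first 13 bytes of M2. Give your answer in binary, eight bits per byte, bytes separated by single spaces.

10111100 00001101 10001001 00111111 10100111 10011111 00011100 00110011 00101101 10100100 11001100 01101011 11001111

First, c1 ⊕ c2 = (M1 ⊕ K) ⊕ (M2 ⊕ K) = M1 ⊕ M2, so the key drops out. Then M2 = (M1 ⊕ M2) ⊕ M1 over the first 13 bytes.
byte 0: (46 ⊕ 88) ⊕ 72 = ce ⊕ 72 = bc
byte 1: (5c ⊕ 34) ⊕ 65 = 68 ⊕ 65 = 0d
byte 2: (18 ⊕ f0) ⊕ 61 = e8 ⊕ 61 = 89
byte 3: (98 ⊕ c3) ⊕ 64 = 5b ⊕ 64 = 3f
byte 4: (5a ⊕ 84) ⊕ 79 = de ⊕ 79 = a7
byte 5: (23 ⊕ 83) ⊕ 3f = a0 ⊕ 3f = 9f
byte 6: (e9 ⊕ d5) ⊕ 20 = 3c ⊕ 20 = 1c
byte 7: (1a ⊕ 6e) ⊕ 47 = 74 ⊕ 47 = 33
byte 8: (c3 ⊕ ab) ⊕ 45 = 68 ⊕ 45 = 2d
byte 9: (a0 ⊕ 50) ⊕ 54 = f0 ⊕ 54 = a4
byte 10: (31 ⊕ dd) ⊕ 20 = ec ⊕ 20 = cc
byte 11: (d3 ⊕ 97) ⊕ 2f = 44 ⊕ 2f = 6b
byte 12: (e2 ⊕ 0d) ⊕ 20 = ef ⊕ 20 = cf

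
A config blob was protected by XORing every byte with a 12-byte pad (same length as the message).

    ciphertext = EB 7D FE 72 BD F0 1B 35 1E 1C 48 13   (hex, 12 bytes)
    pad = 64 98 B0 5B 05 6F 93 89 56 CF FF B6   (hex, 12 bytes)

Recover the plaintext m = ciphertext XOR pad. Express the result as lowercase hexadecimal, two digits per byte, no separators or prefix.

XOR is its own inverse, so applying the key byte-wise gives the result directly.
byte 0: 235 XOR 100 = 143
byte 1: 125 XOR 152 = 229
byte 2: 254 XOR 176 =  78
byte 3: 114 XOR  91 =  41
byte 4: 189 XOR   5 = 184
byte 5: 240 XOR 111 = 159
byte 6:  27 XOR 147 = 136
byte 7:  53 XOR 137 = 188
byte 8:  30 XOR  86 =  72
byte 9:  28 XOR 207 = 211
byte 10:  72 XOR 255 = 183
byte 11:  19 XOR 182 = 165

8fe54e29b89f88bc48d3b7a5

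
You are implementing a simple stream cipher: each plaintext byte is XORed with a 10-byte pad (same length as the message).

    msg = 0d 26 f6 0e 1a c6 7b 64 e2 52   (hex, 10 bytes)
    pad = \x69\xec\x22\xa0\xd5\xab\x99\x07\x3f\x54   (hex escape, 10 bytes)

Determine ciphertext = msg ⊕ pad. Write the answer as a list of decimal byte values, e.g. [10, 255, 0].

[100, 202, 212, 174, 207, 109, 226, 99, 221, 6]

byte 0: 0d xor 69 = 64
byte 1: 26 xor ec = ca
byte 2: f6 xor 22 = d4
byte 3: 0e xor a0 = ae
byte 4: 1a xor d5 = cf
byte 5: c6 xor ab = 6d
byte 6: 7b xor 99 = e2
byte 7: 64 xor 07 = 63
byte 8: e2 xor 3f = dd
byte 9: 52 xor 54 = 06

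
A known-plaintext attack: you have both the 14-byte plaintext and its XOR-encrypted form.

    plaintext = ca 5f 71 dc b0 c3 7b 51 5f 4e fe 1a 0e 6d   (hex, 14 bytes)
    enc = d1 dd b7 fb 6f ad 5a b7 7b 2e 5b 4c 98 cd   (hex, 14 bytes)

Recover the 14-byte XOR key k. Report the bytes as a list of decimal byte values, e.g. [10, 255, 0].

[27, 130, 198, 39, 223, 110, 33, 230, 36, 96, 165, 86, 150, 160]

Since enc = plaintext ⊕ k, XORing both sides with plaintext gives k = plaintext ⊕ enc.
ca XOR d1 = 1b
5f XOR dd = 82
71 XOR b7 = c6
dc XOR fb = 27
b0 XOR 6f = df
c3 XOR ad = 6e
7b XOR 5a = 21
51 XOR b7 = e6
5f XOR 7b = 24
4e XOR 2e = 60
fe XOR 5b = a5
1a XOR 4c = 56
0e XOR 98 = 96
6d XOR cd = a0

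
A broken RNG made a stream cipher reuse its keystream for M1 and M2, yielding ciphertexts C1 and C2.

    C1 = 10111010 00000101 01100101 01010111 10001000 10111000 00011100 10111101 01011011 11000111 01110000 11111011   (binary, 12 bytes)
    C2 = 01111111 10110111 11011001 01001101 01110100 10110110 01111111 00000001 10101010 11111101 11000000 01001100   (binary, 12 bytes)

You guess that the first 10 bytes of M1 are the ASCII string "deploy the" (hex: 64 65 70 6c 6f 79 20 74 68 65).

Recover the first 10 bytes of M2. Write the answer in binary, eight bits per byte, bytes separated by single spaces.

First, C1 ⊕ C2 = (M1 ⊕ K) ⊕ (M2 ⊕ K) = M1 ⊕ M2, so the key drops out. Then M2 = (M1 ⊕ M2) ⊕ M1 over the first 10 bytes.
byte 0: (ba XOR 7f) XOR 64 = c5 XOR 64 = a1
byte 1: (05 XOR b7) XOR 65 = b2 XOR 65 = d7
byte 2: (65 XOR d9) XOR 70 = bc XOR 70 = cc
byte 3: (57 XOR 4d) XOR 6c = 1a XOR 6c = 76
byte 4: (88 XOR 74) XOR 6f = fc XOR 6f = 93
byte 5: (b8 XOR b6) XOR 79 = 0e XOR 79 = 77
byte 6: (1c XOR 7f) XOR 20 = 63 XOR 20 = 43
byte 7: (bd XOR 01) XOR 74 = bc XOR 74 = c8
byte 8: (5b XOR aa) XOR 68 = f1 XOR 68 = 99
byte 9: (c7 XOR fd) XOR 65 = 3a XOR 65 = 5f

10100001 11010111 11001100 01110110 10010011 01110111 01000011 11001000 10011001 01011111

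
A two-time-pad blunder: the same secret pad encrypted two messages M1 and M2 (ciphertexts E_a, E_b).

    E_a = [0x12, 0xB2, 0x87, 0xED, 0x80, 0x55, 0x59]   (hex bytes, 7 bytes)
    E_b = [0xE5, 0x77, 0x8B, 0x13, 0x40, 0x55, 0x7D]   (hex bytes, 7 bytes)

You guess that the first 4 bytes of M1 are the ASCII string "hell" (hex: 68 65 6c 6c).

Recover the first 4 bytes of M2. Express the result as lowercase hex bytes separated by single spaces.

First, E_a ⊕ E_b = (M1 ⊕ K) ⊕ (M2 ⊕ K) = M1 ⊕ M2, so the key drops out. Then M2 = (M1 ⊕ M2) ⊕ M1 over the first 4 bytes.
byte 0: (12 ⊕ e5) ⊕ 68 = f7 ⊕ 68 = 9f
byte 1: (b2 ⊕ 77) ⊕ 65 = c5 ⊕ 65 = a0
byte 2: (87 ⊕ 8b) ⊕ 6c = 0c ⊕ 6c = 60
byte 3: (ed ⊕ 13) ⊕ 6c = fe ⊕ 6c = 92

9f a0 60 92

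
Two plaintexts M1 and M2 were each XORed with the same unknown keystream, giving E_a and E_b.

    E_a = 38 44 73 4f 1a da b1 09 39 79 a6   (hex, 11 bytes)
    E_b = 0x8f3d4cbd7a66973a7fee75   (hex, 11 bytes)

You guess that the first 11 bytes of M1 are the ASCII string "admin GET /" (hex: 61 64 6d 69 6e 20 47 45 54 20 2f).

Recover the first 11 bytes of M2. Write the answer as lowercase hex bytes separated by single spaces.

First, E_a ⊕ E_b = (M1 ⊕ K) ⊕ (M2 ⊕ K) = M1 ⊕ M2, so the key drops out. Then M2 = (M1 ⊕ M2) ⊕ M1 over the first 11 bytes.
byte 0: (38 XOR 8f) XOR 61 = b7 XOR 61 = d6
byte 1: (44 XOR 3d) XOR 64 = 79 XOR 64 = 1d
byte 2: (73 XOR 4c) XOR 6d = 3f XOR 6d = 52
byte 3: (4f XOR bd) XOR 69 = f2 XOR 69 = 9b
byte 4: (1a XOR 7a) XOR 6e = 60 XOR 6e = 0e
byte 5: (da XOR 66) XOR 20 = bc XOR 20 = 9c
byte 6: (b1 XOR 97) XOR 47 = 26 XOR 47 = 61
byte 7: (09 XOR 3a) XOR 45 = 33 XOR 45 = 76
byte 8: (39 XOR 7f) XOR 54 = 46 XOR 54 = 12
byte 9: (79 XOR ee) XOR 20 = 97 XOR 20 = b7
byte 10: (a6 XOR 75) XOR 2f = d3 XOR 2f = fc

d6 1d 52 9b 0e 9c 61 76 12 b7 fc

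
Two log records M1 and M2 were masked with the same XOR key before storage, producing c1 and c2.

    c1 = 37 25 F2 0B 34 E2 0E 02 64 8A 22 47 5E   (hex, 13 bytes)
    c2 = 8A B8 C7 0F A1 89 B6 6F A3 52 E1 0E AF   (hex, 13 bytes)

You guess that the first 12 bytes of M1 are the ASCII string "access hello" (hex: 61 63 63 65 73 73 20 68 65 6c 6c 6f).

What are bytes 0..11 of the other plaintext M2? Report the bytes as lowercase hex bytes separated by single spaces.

dc fe 56 61 e6 18 98 05 a2 b4 af 26

First, c1 ⊕ c2 = (M1 ⊕ K) ⊕ (M2 ⊕ K) = M1 ⊕ M2, so the key drops out. Then M2 = (M1 ⊕ M2) ⊕ M1 over the first 12 bytes.
byte 0: (37 XOR 8a) XOR 61 = bd XOR 61 = dc
byte 1: (25 XOR b8) XOR 63 = 9d XOR 63 = fe
byte 2: (f2 XOR c7) XOR 63 = 35 XOR 63 = 56
byte 3: (0b XOR 0f) XOR 65 = 04 XOR 65 = 61
byte 4: (34 XOR a1) XOR 73 = 95 XOR 73 = e6
byte 5: (e2 XOR 89) XOR 73 = 6b XOR 73 = 18
byte 6: (0e XOR b6) XOR 20 = b8 XOR 20 = 98
byte 7: (02 XOR 6f) XOR 68 = 6d XOR 68 = 05
byte 8: (64 XOR a3) XOR 65 = c7 XOR 65 = a2
byte 9: (8a XOR 52) XOR 6c = d8 XOR 6c = b4
byte 10: (22 XOR e1) XOR 6c = c3 XOR 6c = af
byte 11: (47 XOR 0e) XOR 6f = 49 XOR 6f = 26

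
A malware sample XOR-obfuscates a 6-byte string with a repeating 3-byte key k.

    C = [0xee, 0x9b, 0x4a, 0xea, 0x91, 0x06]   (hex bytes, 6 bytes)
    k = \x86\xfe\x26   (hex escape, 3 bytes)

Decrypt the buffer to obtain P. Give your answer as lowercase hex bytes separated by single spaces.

68 65 6c 6c 6f 20

The 3-byte key repeats, so the effective keystream is 86 fe 26 86 fe 26.
byte 0: 238 XOR 134 = 104
byte 1: 155 XOR 254 = 101
byte 2:  74 XOR  38 = 108
byte 3: 234 XOR 134 = 108
byte 4: 145 XOR 254 = 111
byte 5:   6 XOR  38 =  32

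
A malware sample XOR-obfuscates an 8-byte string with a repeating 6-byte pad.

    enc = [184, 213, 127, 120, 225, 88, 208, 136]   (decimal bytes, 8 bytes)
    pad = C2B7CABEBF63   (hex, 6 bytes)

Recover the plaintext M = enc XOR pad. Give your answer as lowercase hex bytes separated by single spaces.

7a 62 b5 c6 5e 3b 12 3f

The 6-byte key repeats, so the effective keystream is c2 b7 ca be bf 63 c2 b7.
byte 0: b8 XOR c2 = 7a
byte 1: d5 XOR b7 = 62
byte 2: 7f XOR ca = b5
byte 3: 78 XOR be = c6
byte 4: e1 XOR bf = 5e
byte 5: 58 XOR 63 = 3b
byte 6: d0 XOR c2 = 12
byte 7: 88 XOR b7 = 3f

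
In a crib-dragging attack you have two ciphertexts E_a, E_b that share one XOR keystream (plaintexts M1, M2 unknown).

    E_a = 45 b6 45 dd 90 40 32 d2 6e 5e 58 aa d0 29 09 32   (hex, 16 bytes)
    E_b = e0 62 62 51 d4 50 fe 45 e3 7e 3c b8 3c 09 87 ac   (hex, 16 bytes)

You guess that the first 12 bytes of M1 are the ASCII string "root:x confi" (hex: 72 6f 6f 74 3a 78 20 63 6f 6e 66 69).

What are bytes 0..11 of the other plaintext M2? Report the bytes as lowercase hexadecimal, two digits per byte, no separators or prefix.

First, E_a ⊕ E_b = (M1 ⊕ K) ⊕ (M2 ⊕ K) = M1 ⊕ M2, so the key drops out. Then M2 = (M1 ⊕ M2) ⊕ M1 over the first 12 bytes.
byte 0: (45 ⊕ e0) ⊕ 72 = a5 ⊕ 72 = d7
byte 1: (b6 ⊕ 62) ⊕ 6f = d4 ⊕ 6f = bb
byte 2: (45 ⊕ 62) ⊕ 6f = 27 ⊕ 6f = 48
byte 3: (dd ⊕ 51) ⊕ 74 = 8c ⊕ 74 = f8
byte 4: (90 ⊕ d4) ⊕ 3a = 44 ⊕ 3a = 7e
byte 5: (40 ⊕ 50) ⊕ 78 = 10 ⊕ 78 = 68
byte 6: (32 ⊕ fe) ⊕ 20 = cc ⊕ 20 = ec
byte 7: (d2 ⊕ 45) ⊕ 63 = 97 ⊕ 63 = f4
byte 8: (6e ⊕ e3) ⊕ 6f = 8d ⊕ 6f = e2
byte 9: (5e ⊕ 7e) ⊕ 6e = 20 ⊕ 6e = 4e
byte 10: (58 ⊕ 3c) ⊕ 66 = 64 ⊕ 66 = 02
byte 11: (aa ⊕ b8) ⊕ 69 = 12 ⊕ 69 = 7b

d7bb48f87e68ecf4e24e027b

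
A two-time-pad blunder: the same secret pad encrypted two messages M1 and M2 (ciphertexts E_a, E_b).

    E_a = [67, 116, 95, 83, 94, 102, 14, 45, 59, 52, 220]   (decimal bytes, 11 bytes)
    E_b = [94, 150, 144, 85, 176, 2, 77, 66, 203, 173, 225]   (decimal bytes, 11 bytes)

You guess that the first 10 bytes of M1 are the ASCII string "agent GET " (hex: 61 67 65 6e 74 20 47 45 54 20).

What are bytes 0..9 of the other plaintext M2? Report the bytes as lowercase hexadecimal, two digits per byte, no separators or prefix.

First, E_a ⊕ E_b = (M1 ⊕ K) ⊕ (M2 ⊕ K) = M1 ⊕ M2, so the key drops out. Then M2 = (M1 ⊕ M2) ⊕ M1 over the first 10 bytes.
byte 0: (43 xor 5e) xor 61 = 1d xor 61 = 7c
byte 1: (74 xor 96) xor 67 = e2 xor 67 = 85
byte 2: (5f xor 90) xor 65 = cf xor 65 = aa
byte 3: (53 xor 55) xor 6e = 06 xor 6e = 68
byte 4: (5e xor b0) xor 74 = ee xor 74 = 9a
byte 5: (66 xor 02) xor 20 = 64 xor 20 = 44
byte 6: (0e xor 4d) xor 47 = 43 xor 47 = 04
byte 7: (2d xor 42) xor 45 = 6f xor 45 = 2a
byte 8: (3b xor cb) xor 54 = f0 xor 54 = a4
byte 9: (34 xor ad) xor 20 = 99 xor 20 = b9

7c85aa689a44042aa4b9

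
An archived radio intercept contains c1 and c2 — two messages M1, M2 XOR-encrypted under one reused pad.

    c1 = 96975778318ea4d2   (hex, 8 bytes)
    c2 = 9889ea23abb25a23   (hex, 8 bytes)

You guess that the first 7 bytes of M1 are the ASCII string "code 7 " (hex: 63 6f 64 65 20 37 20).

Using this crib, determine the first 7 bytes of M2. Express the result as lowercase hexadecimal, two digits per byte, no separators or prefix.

First, c1 ⊕ c2 = (M1 ⊕ K) ⊕ (M2 ⊕ K) = M1 ⊕ M2, so the key drops out. Then M2 = (M1 ⊕ M2) ⊕ M1 over the first 7 bytes.
byte 0: (96 XOR 98) XOR 63 = 0e XOR 63 = 6d
byte 1: (97 XOR 89) XOR 6f = 1e XOR 6f = 71
byte 2: (57 XOR ea) XOR 64 = bd XOR 64 = d9
byte 3: (78 XOR 23) XOR 65 = 5b XOR 65 = 3e
byte 4: (31 XOR ab) XOR 20 = 9a XOR 20 = ba
byte 5: (8e XOR b2) XOR 37 = 3c XOR 37 = 0b
byte 6: (a4 XOR 5a) XOR 20 = fe XOR 20 = de

6d71d93eba0bde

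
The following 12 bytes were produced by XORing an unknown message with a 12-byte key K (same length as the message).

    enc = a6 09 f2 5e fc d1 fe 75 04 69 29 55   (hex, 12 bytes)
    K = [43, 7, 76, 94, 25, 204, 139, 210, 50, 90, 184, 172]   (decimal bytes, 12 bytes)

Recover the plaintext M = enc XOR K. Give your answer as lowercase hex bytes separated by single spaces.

byte 0: a6 ⊕ 2b = 8d
byte 1: 09 ⊕ 07 = 0e
byte 2: f2 ⊕ 4c = be
byte 3: 5e ⊕ 5e = 00
byte 4: fc ⊕ 19 = e5
byte 5: d1 ⊕ cc = 1d
byte 6: fe ⊕ 8b = 75
byte 7: 75 ⊕ d2 = a7
byte 8: 04 ⊕ 32 = 36
byte 9: 69 ⊕ 5a = 33
byte 10: 29 ⊕ b8 = 91
byte 11: 55 ⊕ ac = f9

8d 0e be 00 e5 1d 75 a7 36 33 91 f9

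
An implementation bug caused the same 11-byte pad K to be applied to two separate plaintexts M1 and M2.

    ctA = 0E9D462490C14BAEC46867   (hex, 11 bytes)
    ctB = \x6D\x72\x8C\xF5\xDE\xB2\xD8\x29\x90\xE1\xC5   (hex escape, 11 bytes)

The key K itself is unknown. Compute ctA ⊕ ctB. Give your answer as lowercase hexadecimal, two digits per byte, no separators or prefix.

ctA ⊕ ctB = (M1 ⊕ K) ⊕ (M2 ⊕ K) = M1 ⊕ M2 — the shared key cancels under XOR.
0e ^ 6d = 63
9d ^ 72 = ef
46 ^ 8c = ca
24 ^ f5 = d1
90 ^ de = 4e
c1 ^ b2 = 73
4b ^ d8 = 93
ae ^ 29 = 87
c4 ^ 90 = 54
68 ^ e1 = 89
67 ^ c5 = a2

63efcad14e7393875489a2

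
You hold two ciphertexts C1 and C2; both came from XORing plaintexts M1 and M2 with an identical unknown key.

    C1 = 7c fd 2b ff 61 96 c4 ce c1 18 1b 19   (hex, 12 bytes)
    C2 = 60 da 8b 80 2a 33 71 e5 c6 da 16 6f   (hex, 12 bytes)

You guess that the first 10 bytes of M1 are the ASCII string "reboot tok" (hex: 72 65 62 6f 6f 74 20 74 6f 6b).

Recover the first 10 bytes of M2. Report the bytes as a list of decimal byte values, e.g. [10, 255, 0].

[110, 66, 194, 16, 36, 209, 149, 95, 104, 169]

First, C1 ⊕ C2 = (M1 ⊕ K) ⊕ (M2 ⊕ K) = M1 ⊕ M2, so the key drops out. Then M2 = (M1 ⊕ M2) ⊕ M1 over the first 10 bytes.
byte 0: (7c ⊕ 60) ⊕ 72 = 1c ⊕ 72 = 6e
byte 1: (fd ⊕ da) ⊕ 65 = 27 ⊕ 65 = 42
byte 2: (2b ⊕ 8b) ⊕ 62 = a0 ⊕ 62 = c2
byte 3: (ff ⊕ 80) ⊕ 6f = 7f ⊕ 6f = 10
byte 4: (61 ⊕ 2a) ⊕ 6f = 4b ⊕ 6f = 24
byte 5: (96 ⊕ 33) ⊕ 74 = a5 ⊕ 74 = d1
byte 6: (c4 ⊕ 71) ⊕ 20 = b5 ⊕ 20 = 95
byte 7: (ce ⊕ e5) ⊕ 74 = 2b ⊕ 74 = 5f
byte 8: (c1 ⊕ c6) ⊕ 6f = 07 ⊕ 6f = 68
byte 9: (18 ⊕ da) ⊕ 6b = c2 ⊕ 6b = a9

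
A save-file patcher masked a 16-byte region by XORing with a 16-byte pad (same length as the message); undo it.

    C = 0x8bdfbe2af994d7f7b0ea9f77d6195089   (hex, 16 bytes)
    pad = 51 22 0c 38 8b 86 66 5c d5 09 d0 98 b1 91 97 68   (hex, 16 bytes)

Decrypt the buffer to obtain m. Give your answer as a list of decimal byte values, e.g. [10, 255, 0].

8b XOR 51 = da
df XOR 22 = fd
be XOR 0c = b2
2a XOR 38 = 12
f9 XOR 8b = 72
94 XOR 86 = 12
d7 XOR 66 = b1
f7 XOR 5c = ab
b0 XOR d5 = 65
ea XOR 09 = e3
9f XOR d0 = 4f
77 XOR 98 = ef
d6 XOR b1 = 67
19 XOR 91 = 88
50 XOR 97 = c7
89 XOR 68 = e1

[218, 253, 178, 18, 114, 18, 177, 171, 101, 227, 79, 239, 103, 136, 199, 225]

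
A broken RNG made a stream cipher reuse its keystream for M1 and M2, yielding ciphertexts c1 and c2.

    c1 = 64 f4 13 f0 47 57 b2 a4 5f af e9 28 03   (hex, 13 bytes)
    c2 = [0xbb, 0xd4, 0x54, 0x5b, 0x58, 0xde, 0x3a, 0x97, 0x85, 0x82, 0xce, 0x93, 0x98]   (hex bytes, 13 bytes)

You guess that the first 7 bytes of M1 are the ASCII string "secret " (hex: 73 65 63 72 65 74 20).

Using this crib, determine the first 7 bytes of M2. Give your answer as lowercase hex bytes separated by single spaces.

ac 45 24 d9 7a fd a8

First, c1 ⊕ c2 = (M1 ⊕ K) ⊕ (M2 ⊕ K) = M1 ⊕ M2, so the key drops out. Then M2 = (M1 ⊕ M2) ⊕ M1 over the first 7 bytes.
byte 0: (64 XOR bb) XOR 73 = df XOR 73 = ac
byte 1: (f4 XOR d4) XOR 65 = 20 XOR 65 = 45
byte 2: (13 XOR 54) XOR 63 = 47 XOR 63 = 24
byte 3: (f0 XOR 5b) XOR 72 = ab XOR 72 = d9
byte 4: (47 XOR 58) XOR 65 = 1f XOR 65 = 7a
byte 5: (57 XOR de) XOR 74 = 89 XOR 74 = fd
byte 6: (b2 XOR 3a) XOR 20 = 88 XOR 20 = a8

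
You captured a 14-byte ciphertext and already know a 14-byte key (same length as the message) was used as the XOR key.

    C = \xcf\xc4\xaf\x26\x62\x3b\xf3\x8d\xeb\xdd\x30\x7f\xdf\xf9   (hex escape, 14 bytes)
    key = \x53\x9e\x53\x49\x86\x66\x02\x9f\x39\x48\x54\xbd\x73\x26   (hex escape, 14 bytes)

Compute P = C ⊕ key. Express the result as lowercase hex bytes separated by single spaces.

9c 5a fc 6f e4 5d f1 12 d2 95 64 c2 ac df

cf ⊕ 53 = 9c
c4 ⊕ 9e = 5a
af ⊕ 53 = fc
26 ⊕ 49 = 6f
62 ⊕ 86 = e4
3b ⊕ 66 = 5d
f3 ⊕ 02 = f1
8d ⊕ 9f = 12
eb ⊕ 39 = d2
dd ⊕ 48 = 95
30 ⊕ 54 = 64
7f ⊕ bd = c2
df ⊕ 73 = ac
f9 ⊕ 26 = df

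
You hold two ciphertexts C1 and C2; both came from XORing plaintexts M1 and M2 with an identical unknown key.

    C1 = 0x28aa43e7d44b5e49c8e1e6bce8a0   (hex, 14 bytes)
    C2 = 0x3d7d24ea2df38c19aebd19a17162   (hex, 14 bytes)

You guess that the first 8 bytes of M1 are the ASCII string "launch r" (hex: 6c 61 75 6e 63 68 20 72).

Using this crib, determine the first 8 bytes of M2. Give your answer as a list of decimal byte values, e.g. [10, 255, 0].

First, C1 ⊕ C2 = (M1 ⊕ K) ⊕ (M2 ⊕ K) = M1 ⊕ M2, so the key drops out. Then M2 = (M1 ⊕ M2) ⊕ M1 over the first 8 bytes.
byte 0: (28 ⊕ 3d) ⊕ 6c = 15 ⊕ 6c = 79
byte 1: (aa ⊕ 7d) ⊕ 61 = d7 ⊕ 61 = b6
byte 2: (43 ⊕ 24) ⊕ 75 = 67 ⊕ 75 = 12
byte 3: (e7 ⊕ ea) ⊕ 6e = 0d ⊕ 6e = 63
byte 4: (d4 ⊕ 2d) ⊕ 63 = f9 ⊕ 63 = 9a
byte 5: (4b ⊕ f3) ⊕ 68 = b8 ⊕ 68 = d0
byte 6: (5e ⊕ 8c) ⊕ 20 = d2 ⊕ 20 = f2
byte 7: (49 ⊕ 19) ⊕ 72 = 50 ⊕ 72 = 22

[121, 182, 18, 99, 154, 208, 242, 34]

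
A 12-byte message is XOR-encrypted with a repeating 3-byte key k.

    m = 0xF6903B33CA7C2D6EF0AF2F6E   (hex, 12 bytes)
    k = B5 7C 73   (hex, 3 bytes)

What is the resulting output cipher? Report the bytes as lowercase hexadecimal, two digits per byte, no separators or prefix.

The 3-byte key repeats, so the effective keystream is b5 7c 73 b5 7c 73 b5 7c 73 b5 7c 73.
byte 0: 11110110 XOR 10110101 = 01000011
byte 1: 10010000 XOR 01111100 = 11101100
byte 2: 00111011 XOR 01110011 = 01001000
byte 3: 00110011 XOR 10110101 = 10000110
byte 4: 11001010 XOR 01111100 = 10110110
byte 5: 01111100 XOR 01110011 = 00001111
byte 6: 00101101 XOR 10110101 = 10011000
byte 7: 01101110 XOR 01111100 = 00010010
byte 8: 11110000 XOR 01110011 = 10000011
byte 9: 10101111 XOR 10110101 = 00011010
byte 10: 00101111 XOR 01111100 = 01010011
byte 11: 01101110 XOR 01110011 = 00011101

43ec4886b60f9812831a531d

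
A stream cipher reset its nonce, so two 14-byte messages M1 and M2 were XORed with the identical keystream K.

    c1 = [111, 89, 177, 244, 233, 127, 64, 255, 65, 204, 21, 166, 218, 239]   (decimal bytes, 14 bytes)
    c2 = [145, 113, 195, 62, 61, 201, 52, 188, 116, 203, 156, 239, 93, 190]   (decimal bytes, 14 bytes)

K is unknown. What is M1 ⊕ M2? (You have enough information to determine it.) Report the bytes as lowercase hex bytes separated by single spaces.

c1 ⊕ c2 = (M1 ⊕ K) ⊕ (M2 ⊕ K) = M1 ⊕ M2 — the shared key cancels under XOR.
byte 0: 6f ⊕ 91 = fe
byte 1: 59 ⊕ 71 = 28
byte 2: b1 ⊕ c3 = 72
byte 3: f4 ⊕ 3e = ca
byte 4: e9 ⊕ 3d = d4
byte 5: 7f ⊕ c9 = b6
byte 6: 40 ⊕ 34 = 74
byte 7: ff ⊕ bc = 43
byte 8: 41 ⊕ 74 = 35
byte 9: cc ⊕ cb = 07
byte 10: 15 ⊕ 9c = 89
byte 11: a6 ⊕ ef = 49
byte 12: da ⊕ 5d = 87
byte 13: ef ⊕ be = 51

fe 28 72 ca d4 b6 74 43 35 07 89 49 87 51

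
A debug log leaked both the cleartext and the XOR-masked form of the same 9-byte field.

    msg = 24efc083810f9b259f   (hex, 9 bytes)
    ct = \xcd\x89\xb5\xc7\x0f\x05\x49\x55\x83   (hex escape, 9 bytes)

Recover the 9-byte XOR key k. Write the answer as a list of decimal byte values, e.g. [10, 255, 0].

[233, 102, 117, 68, 142, 10, 210, 112, 28]

Since ct = msg ⊕ k, XORing both sides with msg gives k = msg ⊕ ct.
byte 0: 24 xor cd = e9
byte 1: ef xor 89 = 66
byte 2: c0 xor b5 = 75
byte 3: 83 xor c7 = 44
byte 4: 81 xor 0f = 8e
byte 5: 0f xor 05 = 0a
byte 6: 9b xor 49 = d2
byte 7: 25 xor 55 = 70
byte 8: 9f xor 83 = 1c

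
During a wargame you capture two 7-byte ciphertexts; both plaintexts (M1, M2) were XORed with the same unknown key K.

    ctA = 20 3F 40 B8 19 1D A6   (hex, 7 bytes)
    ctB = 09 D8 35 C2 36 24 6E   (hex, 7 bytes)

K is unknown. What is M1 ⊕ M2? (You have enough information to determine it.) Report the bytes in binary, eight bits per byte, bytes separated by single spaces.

ctA ⊕ ctB = (M1 ⊕ K) ⊕ (M2 ⊕ K) = M1 ⊕ M2 — the shared key cancels under XOR.
20 xor 09 = 29
3f xor d8 = e7
40 xor 35 = 75
b8 xor c2 = 7a
19 xor 36 = 2f
1d xor 24 = 39
a6 xor 6e = c8

00101001 11100111 01110101 01111010 00101111 00111001 11001000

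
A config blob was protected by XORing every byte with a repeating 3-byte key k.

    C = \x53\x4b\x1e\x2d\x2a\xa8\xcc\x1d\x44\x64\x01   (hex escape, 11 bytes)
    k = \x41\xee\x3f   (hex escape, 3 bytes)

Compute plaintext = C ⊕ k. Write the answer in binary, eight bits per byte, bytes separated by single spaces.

The 3-byte key repeats, so the effective keystream is 41 ee 3f 41 ee 3f 41 ee 3f 41 ee.
byte 0:  83 xor  65 =  18
byte 1:  75 xor 238 = 165
byte 2:  30 xor  63 =  33
byte 3:  45 xor  65 = 108
byte 4:  42 xor 238 = 196
byte 5: 168 xor  63 = 151
byte 6: 204 xor  65 = 141
byte 7:  29 xor 238 = 243
byte 8:  68 xor  63 = 123
byte 9: 100 xor  65 =  37
byte 10:   1 xor 238 = 239

00010010 10100101 00100001 01101100 11000100 10010111 10001101 11110011 01111011 00100101 11101111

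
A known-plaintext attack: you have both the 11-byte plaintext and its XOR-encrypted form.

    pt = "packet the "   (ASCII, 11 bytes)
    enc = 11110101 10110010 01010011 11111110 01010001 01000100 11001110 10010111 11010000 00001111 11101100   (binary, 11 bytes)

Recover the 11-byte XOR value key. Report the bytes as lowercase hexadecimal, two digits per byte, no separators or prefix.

85d330953430eee3b86acc

Since enc = pt ⊕ key, XORing both sides with pt gives key = pt ⊕ enc.
112 ⊕ 245 = 133
 97 ⊕ 178 = 211
 99 ⊕  83 =  48
107 ⊕ 254 = 149
101 ⊕  81 =  52
116 ⊕  68 =  48
 32 ⊕ 206 = 238
116 ⊕ 151 = 227
104 ⊕ 208 = 184
101 ⊕  15 = 106
 32 ⊕ 236 = 204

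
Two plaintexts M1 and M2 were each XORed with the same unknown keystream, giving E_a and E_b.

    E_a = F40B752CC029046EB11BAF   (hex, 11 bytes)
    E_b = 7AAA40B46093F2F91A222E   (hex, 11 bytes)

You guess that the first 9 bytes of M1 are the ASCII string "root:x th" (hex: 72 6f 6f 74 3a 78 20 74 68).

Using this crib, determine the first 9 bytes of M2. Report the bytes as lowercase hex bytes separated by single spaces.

fc ce 5a ec 9a c2 d6 e3 c3

First, E_a ⊕ E_b = (M1 ⊕ K) ⊕ (M2 ⊕ K) = M1 ⊕ M2, so the key drops out. Then M2 = (M1 ⊕ M2) ⊕ M1 over the first 9 bytes.
byte 0: (f4 xor 7a) xor 72 = 8e xor 72 = fc
byte 1: (0b xor aa) xor 6f = a1 xor 6f = ce
byte 2: (75 xor 40) xor 6f = 35 xor 6f = 5a
byte 3: (2c xor b4) xor 74 = 98 xor 74 = ec
byte 4: (c0 xor 60) xor 3a = a0 xor 3a = 9a
byte 5: (29 xor 93) xor 78 = ba xor 78 = c2
byte 6: (04 xor f2) xor 20 = f6 xor 20 = d6
byte 7: (6e xor f9) xor 74 = 97 xor 74 = e3
byte 8: (b1 xor 1a) xor 68 = ab xor 68 = c3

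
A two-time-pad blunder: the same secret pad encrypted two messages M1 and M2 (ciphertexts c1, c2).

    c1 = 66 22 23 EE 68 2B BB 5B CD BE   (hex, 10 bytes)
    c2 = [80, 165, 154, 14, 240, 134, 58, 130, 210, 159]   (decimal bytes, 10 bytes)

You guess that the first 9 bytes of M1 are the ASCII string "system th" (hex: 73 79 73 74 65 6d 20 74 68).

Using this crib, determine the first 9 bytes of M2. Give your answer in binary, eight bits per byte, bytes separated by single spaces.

First, c1 ⊕ c2 = (M1 ⊕ K) ⊕ (M2 ⊕ K) = M1 ⊕ M2, so the key drops out. Then M2 = (M1 ⊕ M2) ⊕ M1 over the first 9 bytes.
byte 0: (66 ⊕ 50) ⊕ 73 = 36 ⊕ 73 = 45
byte 1: (22 ⊕ a5) ⊕ 79 = 87 ⊕ 79 = fe
byte 2: (23 ⊕ 9a) ⊕ 73 = b9 ⊕ 73 = ca
byte 3: (ee ⊕ 0e) ⊕ 74 = e0 ⊕ 74 = 94
byte 4: (68 ⊕ f0) ⊕ 65 = 98 ⊕ 65 = fd
byte 5: (2b ⊕ 86) ⊕ 6d = ad ⊕ 6d = c0
byte 6: (bb ⊕ 3a) ⊕ 20 = 81 ⊕ 20 = a1
byte 7: (5b ⊕ 82) ⊕ 74 = d9 ⊕ 74 = ad
byte 8: (cd ⊕ d2) ⊕ 68 = 1f ⊕ 68 = 77

01000101 11111110 11001010 10010100 11111101 11000000 10100001 10101101 01110111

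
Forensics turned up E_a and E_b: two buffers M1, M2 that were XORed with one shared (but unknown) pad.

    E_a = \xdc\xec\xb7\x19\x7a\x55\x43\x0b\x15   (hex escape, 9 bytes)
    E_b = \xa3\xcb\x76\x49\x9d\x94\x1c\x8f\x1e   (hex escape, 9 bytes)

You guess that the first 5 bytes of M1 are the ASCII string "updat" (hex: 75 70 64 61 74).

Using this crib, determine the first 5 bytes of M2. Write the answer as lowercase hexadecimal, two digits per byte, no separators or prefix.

First, E_a ⊕ E_b = (M1 ⊕ K) ⊕ (M2 ⊕ K) = M1 ⊕ M2, so the key drops out. Then M2 = (M1 ⊕ M2) ⊕ M1 over the first 5 bytes.
byte 0: (dc XOR a3) XOR 75 = 7f XOR 75 = 0a
byte 1: (ec XOR cb) XOR 70 = 27 XOR 70 = 57
byte 2: (b7 XOR 76) XOR 64 = c1 XOR 64 = a5
byte 3: (19 XOR 49) XOR 61 = 50 XOR 61 = 31
byte 4: (7a XOR 9d) XOR 74 = e7 XOR 74 = 93

0a57a53193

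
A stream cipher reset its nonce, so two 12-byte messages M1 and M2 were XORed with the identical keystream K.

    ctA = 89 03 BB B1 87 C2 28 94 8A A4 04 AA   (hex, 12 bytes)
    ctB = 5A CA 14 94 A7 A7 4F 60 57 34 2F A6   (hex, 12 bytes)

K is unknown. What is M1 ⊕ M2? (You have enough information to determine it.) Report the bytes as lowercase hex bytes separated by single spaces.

ctA ⊕ ctB = (M1 ⊕ K) ⊕ (M2 ⊕ K) = M1 ⊕ M2 — the shared key cancels under XOR.
byte 0: 137 XOR  90 = 211
byte 1:   3 XOR 202 = 201
byte 2: 187 XOR  20 = 175
byte 3: 177 XOR 148 =  37
byte 4: 135 XOR 167 =  32
byte 5: 194 XOR 167 = 101
byte 6:  40 XOR  79 = 103
byte 7: 148 XOR  96 = 244
byte 8: 138 XOR  87 = 221
byte 9: 164 XOR  52 = 144
byte 10:   4 XOR  47 =  43
byte 11: 170 XOR 166 =  12

d3 c9 af 25 20 65 67 f4 dd 90 2b 0c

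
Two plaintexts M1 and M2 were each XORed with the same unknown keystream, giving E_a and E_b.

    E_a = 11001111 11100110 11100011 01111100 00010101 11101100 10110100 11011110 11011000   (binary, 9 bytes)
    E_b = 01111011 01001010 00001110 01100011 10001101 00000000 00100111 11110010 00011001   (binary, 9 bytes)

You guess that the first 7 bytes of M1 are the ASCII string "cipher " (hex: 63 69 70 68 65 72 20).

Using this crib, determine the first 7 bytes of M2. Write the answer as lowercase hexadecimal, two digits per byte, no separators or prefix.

First, E_a ⊕ E_b = (M1 ⊕ K) ⊕ (M2 ⊕ K) = M1 ⊕ M2, so the key drops out. Then M2 = (M1 ⊕ M2) ⊕ M1 over the first 7 bytes.
byte 0: (cf xor 7b) xor 63 = b4 xor 63 = d7
byte 1: (e6 xor 4a) xor 69 = ac xor 69 = c5
byte 2: (e3 xor 0e) xor 70 = ed xor 70 = 9d
byte 3: (7c xor 63) xor 68 = 1f xor 68 = 77
byte 4: (15 xor 8d) xor 65 = 98 xor 65 = fd
byte 5: (ec xor 00) xor 72 = ec xor 72 = 9e
byte 6: (b4 xor 27) xor 20 = 93 xor 20 = b3

d7c59d77fd9eb3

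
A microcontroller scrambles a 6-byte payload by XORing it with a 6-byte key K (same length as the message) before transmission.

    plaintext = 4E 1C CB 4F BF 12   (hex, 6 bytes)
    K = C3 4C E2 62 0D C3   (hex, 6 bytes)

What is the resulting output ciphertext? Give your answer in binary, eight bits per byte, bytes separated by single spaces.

10001101 01010000 00101001 00101101 10110010 11010001

XOR is its own inverse, so applying the key byte-wise gives the result directly.
01001110 ⊕ 11000011 = 10001101
00011100 ⊕ 01001100 = 01010000
11001011 ⊕ 11100010 = 00101001
01001111 ⊕ 01100010 = 00101101
10111111 ⊕ 00001101 = 10110010
00010010 ⊕ 11000011 = 11010001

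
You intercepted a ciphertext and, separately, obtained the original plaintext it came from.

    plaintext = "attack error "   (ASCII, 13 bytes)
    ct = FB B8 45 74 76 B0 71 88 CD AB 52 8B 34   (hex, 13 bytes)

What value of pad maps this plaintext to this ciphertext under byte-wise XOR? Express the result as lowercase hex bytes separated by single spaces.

9a cc 31 15 15 db 51 ed bf d9 3d f9 14

Since ct = plaintext ⊕ pad, XORing both sides with plaintext gives pad = plaintext ⊕ ct.
61 xor fb = 9a
74 xor b8 = cc
74 xor 45 = 31
61 xor 74 = 15
63 xor 76 = 15
6b xor b0 = db
20 xor 71 = 51
65 xor 88 = ed
72 xor cd = bf
72 xor ab = d9
6f xor 52 = 3d
72 xor 8b = f9
20 xor 34 = 14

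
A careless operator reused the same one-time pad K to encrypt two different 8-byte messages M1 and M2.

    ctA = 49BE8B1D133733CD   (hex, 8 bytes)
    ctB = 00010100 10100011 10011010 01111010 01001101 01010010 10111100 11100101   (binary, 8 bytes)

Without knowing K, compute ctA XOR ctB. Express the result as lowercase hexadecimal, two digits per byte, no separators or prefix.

ctA ⊕ ctB = (M1 ⊕ K) ⊕ (M2 ⊕ K) = M1 ⊕ M2 — the shared key cancels under XOR.
 73 XOR  20 =  93
190 XOR 163 =  29
139 XOR 154 =  17
 29 XOR 122 = 103
 19 XOR  77 =  94
 55 XOR  82 = 101
 51 XOR 188 = 143
205 XOR 229 =  40

5d1d11675e658f28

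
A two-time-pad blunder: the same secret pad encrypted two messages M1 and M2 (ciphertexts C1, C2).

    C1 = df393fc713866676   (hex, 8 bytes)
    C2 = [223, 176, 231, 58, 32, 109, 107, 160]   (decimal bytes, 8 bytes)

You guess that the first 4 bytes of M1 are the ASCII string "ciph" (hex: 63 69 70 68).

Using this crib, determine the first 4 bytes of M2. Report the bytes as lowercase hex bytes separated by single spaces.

First, C1 ⊕ C2 = (M1 ⊕ K) ⊕ (M2 ⊕ K) = M1 ⊕ M2, so the key drops out. Then M2 = (M1 ⊕ M2) ⊕ M1 over the first 4 bytes.
byte 0: (df ^ df) ^ 63 = 00 ^ 63 = 63
byte 1: (39 ^ b0) ^ 69 = 89 ^ 69 = e0
byte 2: (3f ^ e7) ^ 70 = d8 ^ 70 = a8
byte 3: (c7 ^ 3a) ^ 68 = fd ^ 68 = 95

63 e0 a8 95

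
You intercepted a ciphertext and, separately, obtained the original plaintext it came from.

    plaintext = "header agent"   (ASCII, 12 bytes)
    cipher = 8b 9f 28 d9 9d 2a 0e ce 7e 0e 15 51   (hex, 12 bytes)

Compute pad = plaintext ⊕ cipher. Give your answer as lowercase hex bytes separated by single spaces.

Since cipher = plaintext ⊕ pad, XORing both sides with plaintext gives pad = plaintext ⊕ cipher.
68 ^ 8b = e3
65 ^ 9f = fa
61 ^ 28 = 49
64 ^ d9 = bd
65 ^ 9d = f8
72 ^ 2a = 58
20 ^ 0e = 2e
61 ^ ce = af
67 ^ 7e = 19
65 ^ 0e = 6b
6e ^ 15 = 7b
74 ^ 51 = 25

e3 fa 49 bd f8 58 2e af 19 6b 7b 25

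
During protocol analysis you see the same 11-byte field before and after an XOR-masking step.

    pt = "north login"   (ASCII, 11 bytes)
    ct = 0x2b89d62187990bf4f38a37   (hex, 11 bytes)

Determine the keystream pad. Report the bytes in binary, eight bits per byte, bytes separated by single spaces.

01000101 11100110 10100100 01010101 11101111 10111001 01100111 10011011 10010100 11100011 01011001

Since ct = pt ⊕ pad, XORing both sides with pt gives pad = pt ⊕ ct.
byte 0: 6e xor 2b = 45
byte 1: 6f xor 89 = e6
byte 2: 72 xor d6 = a4
byte 3: 74 xor 21 = 55
byte 4: 68 xor 87 = ef
byte 5: 20 xor 99 = b9
byte 6: 6c xor 0b = 67
byte 7: 6f xor f4 = 9b
byte 8: 67 xor f3 = 94
byte 9: 69 xor 8a = e3
byte 10: 6e xor 37 = 59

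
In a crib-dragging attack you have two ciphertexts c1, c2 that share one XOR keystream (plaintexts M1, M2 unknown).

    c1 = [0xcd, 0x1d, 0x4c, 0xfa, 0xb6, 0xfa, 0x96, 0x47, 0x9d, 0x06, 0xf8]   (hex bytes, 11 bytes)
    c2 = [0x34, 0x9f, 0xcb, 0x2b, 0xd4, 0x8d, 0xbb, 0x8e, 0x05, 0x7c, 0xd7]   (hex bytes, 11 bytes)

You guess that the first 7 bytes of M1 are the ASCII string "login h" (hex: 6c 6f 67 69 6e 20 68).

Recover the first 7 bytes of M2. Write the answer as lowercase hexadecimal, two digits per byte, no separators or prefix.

95ede0b80c5745

First, c1 ⊕ c2 = (M1 ⊕ K) ⊕ (M2 ⊕ K) = M1 ⊕ M2, so the key drops out. Then M2 = (M1 ⊕ M2) ⊕ M1 over the first 7 bytes.
byte 0: (cd ^ 34) ^ 6c = f9 ^ 6c = 95
byte 1: (1d ^ 9f) ^ 6f = 82 ^ 6f = ed
byte 2: (4c ^ cb) ^ 67 = 87 ^ 67 = e0
byte 3: (fa ^ 2b) ^ 69 = d1 ^ 69 = b8
byte 4: (b6 ^ d4) ^ 6e = 62 ^ 6e = 0c
byte 5: (fa ^ 8d) ^ 20 = 77 ^ 20 = 57
byte 6: (96 ^ bb) ^ 68 = 2d ^ 68 = 45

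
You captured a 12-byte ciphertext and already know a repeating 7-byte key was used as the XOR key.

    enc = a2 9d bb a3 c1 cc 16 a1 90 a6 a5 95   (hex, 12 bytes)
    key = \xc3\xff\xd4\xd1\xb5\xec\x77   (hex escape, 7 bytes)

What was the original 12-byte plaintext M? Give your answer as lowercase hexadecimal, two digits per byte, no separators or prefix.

61626f72742061626f727420

The 7-byte key repeats, so the effective keystream is c3 ff d4 d1 b5 ec 77 c3 ff d4 d1 b5.
byte 0: a2 ⊕ c3 = 61
byte 1: 9d ⊕ ff = 62
byte 2: bb ⊕ d4 = 6f
byte 3: a3 ⊕ d1 = 72
byte 4: c1 ⊕ b5 = 74
byte 5: cc ⊕ ec = 20
byte 6: 16 ⊕ 77 = 61
byte 7: a1 ⊕ c3 = 62
byte 8: 90 ⊕ ff = 6f
byte 9: a6 ⊕ d4 = 72
byte 10: a5 ⊕ d1 = 74
byte 11: 95 ⊕ b5 = 20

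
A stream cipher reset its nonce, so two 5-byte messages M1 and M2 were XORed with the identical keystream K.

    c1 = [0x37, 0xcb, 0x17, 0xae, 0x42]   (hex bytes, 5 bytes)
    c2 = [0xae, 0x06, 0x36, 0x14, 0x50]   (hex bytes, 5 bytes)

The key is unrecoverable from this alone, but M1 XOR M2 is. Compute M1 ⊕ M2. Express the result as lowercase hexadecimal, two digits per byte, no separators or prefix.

c1 ⊕ c2 = (M1 ⊕ K) ⊕ (M2 ⊕ K) = M1 ⊕ M2 — the shared key cancels under XOR.
 55 XOR 174 = 153
203 XOR   6 = 205
 23 XOR  54 =  33
174 XOR  20 = 186
 66 XOR  80 =  18

99cd21ba12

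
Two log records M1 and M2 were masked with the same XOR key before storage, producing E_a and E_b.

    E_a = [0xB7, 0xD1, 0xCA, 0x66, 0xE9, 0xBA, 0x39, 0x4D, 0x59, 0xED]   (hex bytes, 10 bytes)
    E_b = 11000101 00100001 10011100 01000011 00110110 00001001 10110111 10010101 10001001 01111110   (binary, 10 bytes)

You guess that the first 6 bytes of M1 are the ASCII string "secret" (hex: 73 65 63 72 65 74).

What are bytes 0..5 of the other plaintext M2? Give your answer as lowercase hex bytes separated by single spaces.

First, E_a ⊕ E_b = (M1 ⊕ K) ⊕ (M2 ⊕ K) = M1 ⊕ M2, so the key drops out. Then M2 = (M1 ⊕ M2) ⊕ M1 over the first 6 bytes.
byte 0: (b7 ^ c5) ^ 73 = 72 ^ 73 = 01
byte 1: (d1 ^ 21) ^ 65 = f0 ^ 65 = 95
byte 2: (ca ^ 9c) ^ 63 = 56 ^ 63 = 35
byte 3: (66 ^ 43) ^ 72 = 25 ^ 72 = 57
byte 4: (e9 ^ 36) ^ 65 = df ^ 65 = ba
byte 5: (ba ^ 09) ^ 74 = b3 ^ 74 = c7

01 95 35 57 ba c7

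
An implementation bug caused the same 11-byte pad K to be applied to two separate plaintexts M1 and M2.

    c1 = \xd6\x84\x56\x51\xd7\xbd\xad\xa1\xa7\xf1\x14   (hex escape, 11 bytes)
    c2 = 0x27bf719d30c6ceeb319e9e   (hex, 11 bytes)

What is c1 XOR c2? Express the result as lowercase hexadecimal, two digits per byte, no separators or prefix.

c1 ⊕ c2 = (M1 ⊕ K) ⊕ (M2 ⊕ K) = M1 ⊕ M2 — the shared key cancels under XOR.
d6 xor 27 = f1
84 xor bf = 3b
56 xor 71 = 27
51 xor 9d = cc
d7 xor 30 = e7
bd xor c6 = 7b
ad xor ce = 63
a1 xor eb = 4a
a7 xor 31 = 96
f1 xor 9e = 6f
14 xor 9e = 8a

f13b27cce77b634a966f8a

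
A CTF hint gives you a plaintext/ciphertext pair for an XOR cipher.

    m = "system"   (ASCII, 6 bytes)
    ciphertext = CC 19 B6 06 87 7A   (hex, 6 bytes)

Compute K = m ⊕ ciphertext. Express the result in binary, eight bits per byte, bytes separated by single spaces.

Since ciphertext = m ⊕ K, XORing both sides with m gives K = m ⊕ ciphertext.
byte 0: 73 xor cc = bf
byte 1: 79 xor 19 = 60
byte 2: 73 xor b6 = c5
byte 3: 74 xor 06 = 72
byte 4: 65 xor 87 = e2
byte 5: 6d xor 7a = 17

10111111 01100000 11000101 01110010 11100010 00010111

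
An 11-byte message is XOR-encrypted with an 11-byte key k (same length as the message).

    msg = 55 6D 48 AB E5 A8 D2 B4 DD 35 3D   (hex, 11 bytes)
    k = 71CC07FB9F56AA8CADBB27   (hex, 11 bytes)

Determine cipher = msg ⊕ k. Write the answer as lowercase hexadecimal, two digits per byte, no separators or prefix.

XOR is its own inverse, so applying the key byte-wise gives the result directly.
55 ⊕ 71 = 24
6d ⊕ cc = a1
48 ⊕ 07 = 4f
ab ⊕ fb = 50
e5 ⊕ 9f = 7a
a8 ⊕ 56 = fe
d2 ⊕ aa = 78
b4 ⊕ 8c = 38
dd ⊕ ad = 70
35 ⊕ bb = 8e
3d ⊕ 27 = 1a

24a14f507afe7838708e1a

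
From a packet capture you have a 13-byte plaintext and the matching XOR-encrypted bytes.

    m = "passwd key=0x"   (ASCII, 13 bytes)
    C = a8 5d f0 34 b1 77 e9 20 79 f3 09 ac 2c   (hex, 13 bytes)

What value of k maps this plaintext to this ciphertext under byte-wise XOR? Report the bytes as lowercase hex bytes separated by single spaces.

d8 3c 83 47 c6 13 c9 4b 1c 8a 34 9c 54

Since C = m ⊕ k, XORing both sides with m gives k = m ⊕ C.
112 xor 168 = 216
 97 xor  93 =  60
115 xor 240 = 131
115 xor  52 =  71
119 xor 177 = 198
100 xor 119 =  19
 32 xor 233 = 201
107 xor  32 =  75
101 xor 121 =  28
121 xor 243 = 138
 61 xor   9 =  52
 48 xor 172 = 156
120 xor  44 =  84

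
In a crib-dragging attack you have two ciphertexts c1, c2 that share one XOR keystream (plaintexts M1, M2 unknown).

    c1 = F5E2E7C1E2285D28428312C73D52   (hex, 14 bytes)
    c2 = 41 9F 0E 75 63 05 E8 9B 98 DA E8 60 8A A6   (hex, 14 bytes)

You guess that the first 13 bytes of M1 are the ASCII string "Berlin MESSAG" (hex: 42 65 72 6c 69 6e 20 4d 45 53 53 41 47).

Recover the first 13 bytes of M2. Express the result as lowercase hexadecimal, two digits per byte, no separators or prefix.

f6189bd8e84395fe9f0aa9e6f0

First, c1 ⊕ c2 = (M1 ⊕ K) ⊕ (M2 ⊕ K) = M1 ⊕ M2, so the key drops out. Then M2 = (M1 ⊕ M2) ⊕ M1 over the first 13 bytes.
byte 0: (f5 ⊕ 41) ⊕ 42 = b4 ⊕ 42 = f6
byte 1: (e2 ⊕ 9f) ⊕ 65 = 7d ⊕ 65 = 18
byte 2: (e7 ⊕ 0e) ⊕ 72 = e9 ⊕ 72 = 9b
byte 3: (c1 ⊕ 75) ⊕ 6c = b4 ⊕ 6c = d8
byte 4: (e2 ⊕ 63) ⊕ 69 = 81 ⊕ 69 = e8
byte 5: (28 ⊕ 05) ⊕ 6e = 2d ⊕ 6e = 43
byte 6: (5d ⊕ e8) ⊕ 20 = b5 ⊕ 20 = 95
byte 7: (28 ⊕ 9b) ⊕ 4d = b3 ⊕ 4d = fe
byte 8: (42 ⊕ 98) ⊕ 45 = da ⊕ 45 = 9f
byte 9: (83 ⊕ da) ⊕ 53 = 59 ⊕ 53 = 0a
byte 10: (12 ⊕ e8) ⊕ 53 = fa ⊕ 53 = a9
byte 11: (c7 ⊕ 60) ⊕ 41 = a7 ⊕ 41 = e6
byte 12: (3d ⊕ 8a) ⊕ 47 = b7 ⊕ 47 = f0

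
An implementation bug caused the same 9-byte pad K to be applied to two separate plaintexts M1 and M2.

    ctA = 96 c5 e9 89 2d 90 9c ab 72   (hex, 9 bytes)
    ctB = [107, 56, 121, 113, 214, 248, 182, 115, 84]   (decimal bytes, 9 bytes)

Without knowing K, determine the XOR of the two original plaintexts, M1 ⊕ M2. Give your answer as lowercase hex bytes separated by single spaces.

fd fd 90 f8 fb 68 2a d8 26

ctA ⊕ ctB = (M1 ⊕ K) ⊕ (M2 ⊕ K) = M1 ⊕ M2 — the shared key cancels under XOR.
150 ^ 107 = 253
197 ^  56 = 253
233 ^ 121 = 144
137 ^ 113 = 248
 45 ^ 214 = 251
144 ^ 248 = 104
156 ^ 182 =  42
171 ^ 115 = 216
114 ^  84 =  38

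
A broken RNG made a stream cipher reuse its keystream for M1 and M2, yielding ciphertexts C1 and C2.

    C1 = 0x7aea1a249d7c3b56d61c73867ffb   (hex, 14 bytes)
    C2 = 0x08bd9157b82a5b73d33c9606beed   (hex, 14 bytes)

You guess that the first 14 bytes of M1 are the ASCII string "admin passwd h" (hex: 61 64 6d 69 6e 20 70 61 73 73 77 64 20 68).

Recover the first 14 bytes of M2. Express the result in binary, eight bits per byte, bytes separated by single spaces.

First, C1 ⊕ C2 = (M1 ⊕ K) ⊕ (M2 ⊕ K) = M1 ⊕ M2, so the key drops out. Then M2 = (M1 ⊕ M2) ⊕ M1 over the first 14 bytes.
byte 0: (7a xor 08) xor 61 = 72 xor 61 = 13
byte 1: (ea xor bd) xor 64 = 57 xor 64 = 33
byte 2: (1a xor 91) xor 6d = 8b xor 6d = e6
byte 3: (24 xor 57) xor 69 = 73 xor 69 = 1a
byte 4: (9d xor b8) xor 6e = 25 xor 6e = 4b
byte 5: (7c xor 2a) xor 20 = 56 xor 20 = 76
byte 6: (3b xor 5b) xor 70 = 60 xor 70 = 10
byte 7: (56 xor 73) xor 61 = 25 xor 61 = 44
byte 8: (d6 xor d3) xor 73 = 05 xor 73 = 76
byte 9: (1c xor 3c) xor 73 = 20 xor 73 = 53
byte 10: (73 xor 96) xor 77 = e5 xor 77 = 92
byte 11: (86 xor 06) xor 64 = 80 xor 64 = e4
byte 12: (7f xor be) xor 20 = c1 xor 20 = e1
byte 13: (fb xor ed) xor 68 = 16 xor 68 = 7e

00010011 00110011 11100110 00011010 01001011 01110110 00010000 01000100 01110110 01010011 10010010 11100100 11100001 01111110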